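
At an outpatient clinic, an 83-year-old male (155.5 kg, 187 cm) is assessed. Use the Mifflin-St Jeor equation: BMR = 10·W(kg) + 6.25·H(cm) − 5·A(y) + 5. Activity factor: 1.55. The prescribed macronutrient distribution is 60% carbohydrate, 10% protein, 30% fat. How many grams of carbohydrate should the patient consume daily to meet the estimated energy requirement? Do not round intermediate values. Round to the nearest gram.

Mifflin-St Jeor (male): BMR = 10(155.5) + 6.25(187) − 5(83) + 5 = 1555 + 1168.75 − 415 + 5 = 2313.75 kcal/day.
TEE = 2313.75 × 1.55 = 3586.3125 kcal/day.
Carbohydrate energy = 60% × 3586.3125 = 2151.7875 kcal.
Carbohydrate = 2151.7875 ÷ 4 kcal/g = 537.9469 g.

538 g/day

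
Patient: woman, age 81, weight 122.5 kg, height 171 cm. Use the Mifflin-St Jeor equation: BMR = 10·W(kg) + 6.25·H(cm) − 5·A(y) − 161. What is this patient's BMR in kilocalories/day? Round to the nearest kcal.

1728 kilocalories/day

Mifflin-St Jeor (female): BMR = 10(122.5) + 6.25(171) − 5(81) − 161 = 1225 + 1068.75 − 405 − 161 = 1727.75 kcal/day.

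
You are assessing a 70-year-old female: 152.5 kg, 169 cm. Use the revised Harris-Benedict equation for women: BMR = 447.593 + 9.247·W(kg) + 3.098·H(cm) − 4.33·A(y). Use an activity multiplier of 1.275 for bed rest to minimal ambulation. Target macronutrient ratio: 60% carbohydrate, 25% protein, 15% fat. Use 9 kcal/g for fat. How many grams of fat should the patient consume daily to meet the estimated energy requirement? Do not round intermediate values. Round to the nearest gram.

44 g/day

Harris-Benedict: BMR = 447.593 + 9.247(152.5) + 3.098(169) − 4.33(70) = 2078.2225 kcal/day.
TEE = 2078.2225 × 1.275 = 2649.7337 kcal/day.
Fat energy = 15% × 2649.7337 = 397.4601 kcal.
Fat = 397.4601 ÷ 9 kcal/g = 44.1622 g.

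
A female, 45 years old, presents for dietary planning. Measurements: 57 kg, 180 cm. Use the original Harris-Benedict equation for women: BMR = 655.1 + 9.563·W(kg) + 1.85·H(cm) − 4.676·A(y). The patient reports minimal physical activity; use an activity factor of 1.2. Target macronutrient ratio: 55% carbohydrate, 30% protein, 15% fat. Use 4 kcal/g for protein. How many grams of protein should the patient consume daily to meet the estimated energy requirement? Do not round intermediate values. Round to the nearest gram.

119 g/day

Harris-Benedict: BMR = 655.1 + 9.563(57) + 1.85(180) − 4.676(45) = 1322.771 kcal/day.
TEE = 1322.771 × 1.2 = 1587.3252 kcal/day.
Protein energy = 30% × 1587.3252 = 476.1976 kcal.
Protein = 476.1976 ÷ 4 kcal/g = 119.0494 g.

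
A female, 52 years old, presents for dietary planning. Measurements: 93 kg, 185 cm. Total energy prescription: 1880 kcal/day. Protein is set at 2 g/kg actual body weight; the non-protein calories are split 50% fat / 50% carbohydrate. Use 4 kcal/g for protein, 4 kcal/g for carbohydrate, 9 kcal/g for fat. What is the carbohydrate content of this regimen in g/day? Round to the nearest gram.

142 g/day

Protein = 2 × 93 = 186 g → 186 × 4 = 744 kcal.
Non-protein calories = 1880 − 744 = 1136 kcal.
Fat: 50% × 1136 = 568 kcal; carbohydrate: 568 kcal.
Carbohydrate: 568 kcal ÷ 4 kcal/g = 142 g.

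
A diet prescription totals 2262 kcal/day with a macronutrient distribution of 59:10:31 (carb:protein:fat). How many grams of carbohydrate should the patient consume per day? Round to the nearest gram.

334 g/day

Carbohydrate energy = 59% × 2262 = 1334.58 kcal.
At 4 kcal/g: 1334.58 ÷ 4 = 333.645 g.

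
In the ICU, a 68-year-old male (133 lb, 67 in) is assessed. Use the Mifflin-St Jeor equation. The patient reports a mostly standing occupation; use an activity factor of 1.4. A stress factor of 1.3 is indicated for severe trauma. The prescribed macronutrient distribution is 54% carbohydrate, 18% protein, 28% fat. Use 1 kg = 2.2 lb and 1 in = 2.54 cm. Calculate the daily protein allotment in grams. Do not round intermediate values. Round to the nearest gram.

109 g/day

Convert to metric: weight = 133 ÷ 2.2 = 60.4545 kg; height = 67 × 2.54 = 170.18 cm.
Mifflin-St Jeor (male): BMR = 10(60.4545) + 6.25(170.18) − 5(68) + 5 = 604.5455 + 1063.625 − 340 + 5 = 1333.1705 kcal/day.
TEE = 1333.1705 × 1.4 = 1866.4386 kcal/day.
With stress factor 1.3: 1866.4386 × 1.3 = 2426.3702 kcal/day.
Protein energy = 18% × 2426.3702 = 436.7466 kcal.
Protein = 436.7466 ÷ 4 kcal/g = 109.1867 g.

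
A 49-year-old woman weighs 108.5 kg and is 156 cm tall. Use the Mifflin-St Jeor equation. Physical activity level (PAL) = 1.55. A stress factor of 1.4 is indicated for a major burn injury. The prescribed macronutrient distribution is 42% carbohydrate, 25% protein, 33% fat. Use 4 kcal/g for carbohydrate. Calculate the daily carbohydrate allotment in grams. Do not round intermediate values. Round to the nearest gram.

377 g/day

Mifflin-St Jeor (female): BMR = 10(108.5) + 6.25(156) − 5(49) − 161 = 1085 + 975 − 245 − 161 = 1654 kcal/day.
TEE = 1654 × 1.55 = 2563.7 kcal/day.
With stress factor 1.4: 2563.7 × 1.4 = 3589.18 kcal/day.
Carbohydrate energy = 42% × 3589.18 = 1507.4556 kcal.
Carbohydrate = 1507.4556 ÷ 4 kcal/g = 376.8639 g.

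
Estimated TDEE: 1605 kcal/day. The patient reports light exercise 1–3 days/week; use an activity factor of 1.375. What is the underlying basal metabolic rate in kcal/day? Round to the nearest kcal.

1167 kcal/day

BMR = TEE ÷ activity factor = 1605 ÷ 1.375 = 1167.2727 kcal/day.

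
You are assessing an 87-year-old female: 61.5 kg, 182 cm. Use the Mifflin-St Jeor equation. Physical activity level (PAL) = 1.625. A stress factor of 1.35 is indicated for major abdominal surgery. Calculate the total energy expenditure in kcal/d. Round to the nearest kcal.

Mifflin-St Jeor (female): BMR = 10(61.5) + 6.25(182) − 5(87) − 161 = 615 + 1137.5 − 435 − 161 = 1156.5 kcal/day.
TEE = BMR × activity factor = 1156.5 × 1.625 = 1879.3125 kcal/day.
Apply stress factor: 1879.3125 × 1.35 = 2537.0719 kcal/day.

2537 kcal/d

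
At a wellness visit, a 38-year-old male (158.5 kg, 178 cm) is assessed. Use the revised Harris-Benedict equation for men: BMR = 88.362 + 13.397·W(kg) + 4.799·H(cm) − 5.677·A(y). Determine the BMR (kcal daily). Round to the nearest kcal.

2850 kcal daily

Harris-Benedict: BMR = 88.362 + 13.397(158.5) + 4.799(178) − 5.677(38) = 2850.2825 kcal/day.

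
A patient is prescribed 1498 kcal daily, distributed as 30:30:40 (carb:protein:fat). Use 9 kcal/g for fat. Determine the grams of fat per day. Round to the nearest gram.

Fat energy = 40% × 1498 = 599.2 kcal.
At 9 kcal/g: 599.2 ÷ 9 = 66.5778 g.

67 g/day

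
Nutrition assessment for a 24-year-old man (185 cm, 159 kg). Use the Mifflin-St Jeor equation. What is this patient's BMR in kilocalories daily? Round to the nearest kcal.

2631 kilocalories daily

Mifflin-St Jeor (male): BMR = 10(159) + 6.25(185) − 5(24) + 5 = 1590 + 1156.25 − 120 + 5 = 2631.25 kcal/day.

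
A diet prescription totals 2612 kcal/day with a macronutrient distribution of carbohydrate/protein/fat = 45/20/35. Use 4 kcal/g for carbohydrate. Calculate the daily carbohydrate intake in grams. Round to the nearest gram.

294 g/day

Carbohydrate energy = 45% × 2612 = 1175.4 kcal.
At 4 kcal/g: 1175.4 ÷ 4 = 293.85 g.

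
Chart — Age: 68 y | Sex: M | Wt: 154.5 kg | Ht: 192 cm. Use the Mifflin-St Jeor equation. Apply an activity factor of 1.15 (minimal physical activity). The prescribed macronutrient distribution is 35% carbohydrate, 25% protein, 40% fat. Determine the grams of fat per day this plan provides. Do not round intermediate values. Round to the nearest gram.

Mifflin-St Jeor (male): BMR = 10(154.5) + 6.25(192) − 5(68) + 5 = 1545 + 1200 − 340 + 5 = 2410 kcal/day.
TEE = 2410 × 1.15 = 2771.5 kcal/day.
Fat energy = 40% × 2771.5 = 1108.6 kcal.
Fat = 1108.6 ÷ 9 kcal/g = 123.1778 g.

123 g/day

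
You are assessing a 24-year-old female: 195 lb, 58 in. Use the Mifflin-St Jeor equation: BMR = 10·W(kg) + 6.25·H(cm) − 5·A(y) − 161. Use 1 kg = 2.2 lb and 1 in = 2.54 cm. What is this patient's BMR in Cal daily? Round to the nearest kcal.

1526 Cal daily

Convert to metric: weight = 195 ÷ 2.2 = 88.6364 kg; height = 58 × 2.54 = 147.32 cm.
Mifflin-St Jeor (female): BMR = 10(88.6364) + 6.25(147.32) − 5(24) − 161 = 886.3636 + 920.75 − 120 − 161 = 1526.1136 kcal/day.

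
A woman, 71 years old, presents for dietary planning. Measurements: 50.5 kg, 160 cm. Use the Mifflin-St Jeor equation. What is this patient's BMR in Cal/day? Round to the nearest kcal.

989 Cal/day

Mifflin-St Jeor (female): BMR = 10(50.5) + 6.25(160) − 5(71) − 161 = 505 + 1000 − 355 − 161 = 989 kcal/day.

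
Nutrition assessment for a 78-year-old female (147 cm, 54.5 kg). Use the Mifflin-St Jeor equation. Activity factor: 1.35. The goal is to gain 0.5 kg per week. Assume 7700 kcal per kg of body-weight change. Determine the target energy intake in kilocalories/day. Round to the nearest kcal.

1782 kilocalories/day

Mifflin-St Jeor (female): BMR = 10(54.5) + 6.25(147) − 5(78) − 161 = 545 + 918.75 − 390 − 161 = 912.75 kcal/day.
TEE = 912.75 × 1.35 = 1232.2125 kcal/day.
Required daily surplus = 0.5 × 7700 ÷ 7 = 550 kcal/day.
Target intake = 1232.2125 + 550 = 1782.2125 kcal/day.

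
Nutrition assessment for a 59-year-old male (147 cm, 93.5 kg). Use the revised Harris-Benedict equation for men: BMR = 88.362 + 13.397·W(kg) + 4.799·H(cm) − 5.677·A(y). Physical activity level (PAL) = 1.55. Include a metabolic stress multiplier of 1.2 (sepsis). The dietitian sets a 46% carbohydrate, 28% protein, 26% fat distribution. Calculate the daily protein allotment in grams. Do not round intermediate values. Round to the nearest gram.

Harris-Benedict: BMR = 88.362 + 13.397(93.5) + 4.799(147) − 5.677(59) = 1711.4915 kcal/day.
TEE = 1711.4915 × 1.55 = 2652.8118 kcal/day.
With stress factor 1.2: 2652.8118 × 1.2 = 3183.3742 kcal/day.
Protein energy = 28% × 3183.3742 = 891.3448 kcal.
Protein = 891.3448 ÷ 4 kcal/g = 222.8362 g.

223 g/day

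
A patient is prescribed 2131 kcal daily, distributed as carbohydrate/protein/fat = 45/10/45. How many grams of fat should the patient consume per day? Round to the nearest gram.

107 g/day

Fat energy = 45% × 2131 = 958.95 kcal.
At 9 kcal/g: 958.95 ÷ 9 = 106.55 g.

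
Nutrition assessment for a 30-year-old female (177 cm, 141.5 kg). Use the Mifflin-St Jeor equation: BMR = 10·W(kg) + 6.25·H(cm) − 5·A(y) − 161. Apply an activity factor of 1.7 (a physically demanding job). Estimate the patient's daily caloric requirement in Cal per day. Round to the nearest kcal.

3757 Cal per day

Mifflin-St Jeor (female): BMR = 10(141.5) + 6.25(177) − 5(30) − 161 = 1415 + 1106.25 − 150 − 161 = 2210.25 kcal/day.
TEE = BMR × activity factor = 2210.25 × 1.7 = 3757.425 kcal/day.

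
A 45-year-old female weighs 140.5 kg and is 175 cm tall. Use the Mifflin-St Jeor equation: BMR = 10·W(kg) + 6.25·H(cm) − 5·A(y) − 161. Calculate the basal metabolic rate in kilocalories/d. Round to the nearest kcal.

Mifflin-St Jeor (female): BMR = 10(140.5) + 6.25(175) − 5(45) − 161 = 1405 + 1093.75 − 225 − 161 = 2112.75 kcal/day.

2113 kilocalories/d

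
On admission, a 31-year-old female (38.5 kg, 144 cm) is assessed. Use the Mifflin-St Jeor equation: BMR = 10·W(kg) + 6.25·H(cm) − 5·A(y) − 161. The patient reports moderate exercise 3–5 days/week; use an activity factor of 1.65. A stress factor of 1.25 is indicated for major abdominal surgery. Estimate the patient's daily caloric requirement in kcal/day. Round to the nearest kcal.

1999 kcal/day

Mifflin-St Jeor (female): BMR = 10(38.5) + 6.25(144) − 5(31) − 161 = 385 + 900 − 155 − 161 = 969 kcal/day.
TEE = BMR × activity factor = 969 × 1.65 = 1598.85 kcal/day.
Apply stress factor: 1598.85 × 1.25 = 1998.5625 kcal/day.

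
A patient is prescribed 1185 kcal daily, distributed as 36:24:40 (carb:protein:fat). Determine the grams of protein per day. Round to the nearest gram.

Protein energy = 24% × 1185 = 284.4 kcal.
At 4 kcal/g: 284.4 ÷ 4 = 71.1 g.

71 g/day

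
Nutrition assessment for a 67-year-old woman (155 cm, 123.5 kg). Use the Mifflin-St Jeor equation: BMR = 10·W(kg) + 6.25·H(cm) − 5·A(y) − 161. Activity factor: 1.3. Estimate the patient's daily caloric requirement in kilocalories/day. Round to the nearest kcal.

Mifflin-St Jeor (female): BMR = 10(123.5) + 6.25(155) − 5(67) − 161 = 1235 + 968.75 − 335 − 161 = 1707.75 kcal/day.
TEE = BMR × activity factor = 1707.75 × 1.3 = 2220.075 kcal/day.

2220 kilocalories/day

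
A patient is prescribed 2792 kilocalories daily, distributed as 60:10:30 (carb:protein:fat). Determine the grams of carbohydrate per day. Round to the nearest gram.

Carbohydrate energy = 60% × 2792 = 1675.2 kcal.
At 4 kcal/g: 1675.2 ÷ 4 = 418.8 g.

419 g/day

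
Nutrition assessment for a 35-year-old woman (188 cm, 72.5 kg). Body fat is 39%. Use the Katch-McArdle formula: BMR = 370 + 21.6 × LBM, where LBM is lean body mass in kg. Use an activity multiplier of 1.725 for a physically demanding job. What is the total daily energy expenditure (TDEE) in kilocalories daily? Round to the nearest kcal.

LBM = 72.5 × (1 − 0.39) = 44.225 kg. Katch-McArdle: BMR = 370 + 21.6 × 44.225 = 1325.26 kcal/day.
TEE = BMR × activity factor = 1325.26 × 1.725 = 2286.0735 kcal/day.

2286 kilocalories daily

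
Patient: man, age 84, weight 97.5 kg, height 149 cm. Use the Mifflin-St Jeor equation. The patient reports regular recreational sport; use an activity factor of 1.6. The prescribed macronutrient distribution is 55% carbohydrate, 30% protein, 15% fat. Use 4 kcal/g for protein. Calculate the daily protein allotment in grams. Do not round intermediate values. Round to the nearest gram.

Mifflin-St Jeor (male): BMR = 10(97.5) + 6.25(149) − 5(84) + 5 = 975 + 931.25 − 420 + 5 = 1491.25 kcal/day.
TEE = 1491.25 × 1.6 = 2386 kcal/day.
Protein energy = 30% × 2386 = 715.8 kcal.
Protein = 715.8 ÷ 4 kcal/g = 178.95 g.

179 g/day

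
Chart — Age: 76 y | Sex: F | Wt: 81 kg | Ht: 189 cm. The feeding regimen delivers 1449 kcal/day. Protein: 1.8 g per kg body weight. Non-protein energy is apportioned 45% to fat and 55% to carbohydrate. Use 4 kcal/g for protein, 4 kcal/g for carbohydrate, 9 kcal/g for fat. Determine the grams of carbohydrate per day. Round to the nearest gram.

119 g/day

Protein = 1.8 × 81 = 145.8 g → 145.8 × 4 = 583.2 kcal.
Non-protein calories = 1449 − 583.2 = 865.8 kcal.
Fat: 45% × 865.8 = 389.61 kcal; carbohydrate: 476.19 kcal.
Carbohydrate: 476.19 kcal ÷ 4 kcal/g = 119.0475 g.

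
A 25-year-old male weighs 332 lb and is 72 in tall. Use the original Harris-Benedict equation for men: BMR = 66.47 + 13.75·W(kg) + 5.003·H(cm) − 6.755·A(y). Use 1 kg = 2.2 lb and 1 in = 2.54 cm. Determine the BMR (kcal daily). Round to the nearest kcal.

2888 kcal daily

Convert to metric: weight = 332 ÷ 2.2 = 150.9091 kg; height = 72 × 2.54 = 182.88 cm.
Harris-Benedict: BMR = 66.47 + 13.75(150.9091) + 5.003(182.88) − 6.755(25) = 2887.5436 kcal/day.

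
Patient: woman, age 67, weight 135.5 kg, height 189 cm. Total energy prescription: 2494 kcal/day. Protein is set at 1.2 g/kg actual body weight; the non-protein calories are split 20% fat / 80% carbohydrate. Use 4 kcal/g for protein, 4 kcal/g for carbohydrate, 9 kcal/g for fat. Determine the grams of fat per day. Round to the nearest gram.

41 g/day

Protein = 1.2 × 135.5 = 162.6 g → 162.6 × 4 = 650.4 kcal.
Non-protein calories = 2494 − 650.4 = 1843.6 kcal.
Fat: 20% × 1843.6 = 368.72 kcal; carbohydrate: 1474.88 kcal.
Fat: 368.72 kcal ÷ 9 kcal/g = 40.9689 g.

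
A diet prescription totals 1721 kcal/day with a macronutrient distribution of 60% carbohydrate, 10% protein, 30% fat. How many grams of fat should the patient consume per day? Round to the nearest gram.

57 g/day

Fat energy = 30% × 1721 = 516.3 kcal.
At 9 kcal/g: 516.3 ÷ 9 = 57.3667 g.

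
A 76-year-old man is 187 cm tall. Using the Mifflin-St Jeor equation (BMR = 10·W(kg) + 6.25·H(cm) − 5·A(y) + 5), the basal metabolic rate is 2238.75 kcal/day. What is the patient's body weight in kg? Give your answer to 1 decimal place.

2238.75 = 10·W + 6.25(187) − 5(76) + 5
10·W = 2238.75 − 793.75 = 1445, so W = 144.5 kg.

144.5 kg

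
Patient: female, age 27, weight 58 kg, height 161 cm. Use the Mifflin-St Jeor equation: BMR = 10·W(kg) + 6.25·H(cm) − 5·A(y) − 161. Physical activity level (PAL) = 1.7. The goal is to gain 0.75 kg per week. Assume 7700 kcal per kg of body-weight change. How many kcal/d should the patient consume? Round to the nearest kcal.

Mifflin-St Jeor (female): BMR = 10(58) + 6.25(161) − 5(27) − 161 = 580 + 1006.25 − 135 − 161 = 1290.25 kcal/day.
TEE = 1290.25 × 1.7 = 2193.425 kcal/day.
Required daily surplus = 0.75 × 7700 ÷ 7 = 825 kcal/day.
Target intake = 2193.425 + 825 = 3018.425 kcal/day.

3018 kcal/d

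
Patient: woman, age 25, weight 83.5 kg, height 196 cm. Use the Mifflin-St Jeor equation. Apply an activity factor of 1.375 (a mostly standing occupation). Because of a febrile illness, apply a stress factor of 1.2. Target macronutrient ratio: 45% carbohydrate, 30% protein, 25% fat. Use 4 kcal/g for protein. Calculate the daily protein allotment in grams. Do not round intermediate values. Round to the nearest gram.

220 g/day

Mifflin-St Jeor (female): BMR = 10(83.5) + 6.25(196) − 5(25) − 161 = 835 + 1225 − 125 − 161 = 1774 kcal/day.
TEE = 1774 × 1.375 = 2439.25 kcal/day.
With stress factor 1.2: 2439.25 × 1.2 = 2927.1 kcal/day.
Protein energy = 30% × 2927.1 = 878.13 kcal.
Protein = 878.13 ÷ 4 kcal/g = 219.5325 g.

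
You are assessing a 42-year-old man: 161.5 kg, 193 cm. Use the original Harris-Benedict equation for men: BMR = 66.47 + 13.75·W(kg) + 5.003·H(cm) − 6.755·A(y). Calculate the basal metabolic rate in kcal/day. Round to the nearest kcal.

2969 kcal/day

Harris-Benedict: BMR = 66.47 + 13.75(161.5) + 5.003(193) − 6.755(42) = 2968.964 kcal/day.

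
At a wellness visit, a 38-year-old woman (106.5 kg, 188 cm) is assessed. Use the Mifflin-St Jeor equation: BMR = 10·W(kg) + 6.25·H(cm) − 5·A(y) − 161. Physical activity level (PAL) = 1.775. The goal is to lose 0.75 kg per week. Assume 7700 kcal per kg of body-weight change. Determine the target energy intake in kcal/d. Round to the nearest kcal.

2528 kcal/d

Mifflin-St Jeor (female): BMR = 10(106.5) + 6.25(188) − 5(38) − 161 = 1065 + 1175 − 190 − 161 = 1889 kcal/day.
TEE = 1889 × 1.775 = 3352.975 kcal/day.
Required daily deficit = 0.75 × 7700 ÷ 7 = 825 kcal/day.
Target intake = 3352.975 − 825 = 2527.975 kcal/day.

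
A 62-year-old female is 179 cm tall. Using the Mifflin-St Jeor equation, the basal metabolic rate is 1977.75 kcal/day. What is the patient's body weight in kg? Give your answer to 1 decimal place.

133.0 kg

1977.75 = 10·W + 6.25(179) − 5(62) − 161
10·W = 1977.75 − 647.75 = 1330, so W = 133 kg.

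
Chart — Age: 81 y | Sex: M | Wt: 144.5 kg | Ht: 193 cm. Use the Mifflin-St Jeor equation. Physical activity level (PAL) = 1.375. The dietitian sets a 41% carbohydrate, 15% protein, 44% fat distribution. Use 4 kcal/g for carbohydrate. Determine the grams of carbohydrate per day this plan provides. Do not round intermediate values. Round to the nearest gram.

Mifflin-St Jeor (male): BMR = 10(144.5) + 6.25(193) − 5(81) + 5 = 1445 + 1206.25 − 405 + 5 = 2251.25 kcal/day.
TEE = 2251.25 × 1.375 = 3095.4688 kcal/day.
Carbohydrate energy = 41% × 3095.4688 = 1269.1422 kcal.
Carbohydrate = 1269.1422 ÷ 4 kcal/g = 317.2855 g.

317 g/day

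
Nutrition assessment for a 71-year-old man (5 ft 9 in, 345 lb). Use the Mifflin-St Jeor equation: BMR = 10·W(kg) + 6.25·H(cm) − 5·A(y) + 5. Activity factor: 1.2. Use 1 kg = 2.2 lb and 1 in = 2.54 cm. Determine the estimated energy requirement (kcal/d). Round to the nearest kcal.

Convert to metric: weight = 345 ÷ 2.2 = 156.8182 kg; height = (5×12 + 9) × 2.54 = 69 × 2.54 = 175.26 cm.
Mifflin-St Jeor (male): BMR = 10(156.8182) + 6.25(175.26) − 5(71) + 5 = 1568.1818 + 1095.375 − 355 + 5 = 2313.5568 kcal/day.
TEE = BMR × activity factor = 2313.5568 × 1.2 = 2776.2682 kcal/day.

2776 kcal/d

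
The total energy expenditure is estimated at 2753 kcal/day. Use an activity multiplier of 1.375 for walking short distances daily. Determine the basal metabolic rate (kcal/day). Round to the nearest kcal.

2002 kcal/day

BMR = TEE ÷ activity factor = 2753 ÷ 1.375 = 2002.1818 kcal/day.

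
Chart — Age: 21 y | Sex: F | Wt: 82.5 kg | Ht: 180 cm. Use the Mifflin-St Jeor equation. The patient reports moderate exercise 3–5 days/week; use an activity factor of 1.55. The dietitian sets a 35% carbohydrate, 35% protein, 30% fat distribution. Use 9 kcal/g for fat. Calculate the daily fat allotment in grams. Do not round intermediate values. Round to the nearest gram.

Mifflin-St Jeor (female): BMR = 10(82.5) + 6.25(180) − 5(21) − 161 = 825 + 1125 − 105 − 161 = 1684 kcal/day.
TEE = 1684 × 1.55 = 2610.2 kcal/day.
Fat energy = 30% × 2610.2 = 783.06 kcal.
Fat = 783.06 ÷ 9 kcal/g = 87.0067 g.

87 g/day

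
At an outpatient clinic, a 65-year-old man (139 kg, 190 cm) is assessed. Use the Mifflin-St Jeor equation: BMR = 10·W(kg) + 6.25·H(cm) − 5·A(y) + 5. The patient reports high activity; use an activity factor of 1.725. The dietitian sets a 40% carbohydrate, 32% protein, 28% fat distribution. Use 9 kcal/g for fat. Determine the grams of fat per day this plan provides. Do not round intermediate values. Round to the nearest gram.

121 g/day

Mifflin-St Jeor (male): BMR = 10(139) + 6.25(190) − 5(65) + 5 = 1390 + 1187.5 − 325 + 5 = 2257.5 kcal/day.
TEE = 2257.5 × 1.725 = 3894.1875 kcal/day.
Fat energy = 28% × 3894.1875 = 1090.3725 kcal.
Fat = 1090.3725 ÷ 9 kcal/g = 121.1525 g.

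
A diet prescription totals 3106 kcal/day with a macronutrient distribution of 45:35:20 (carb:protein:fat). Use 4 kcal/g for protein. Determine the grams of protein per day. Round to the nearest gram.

272 g/day

Protein energy = 35% × 3106 = 1087.1 kcal.
At 4 kcal/g: 1087.1 ÷ 4 = 271.775 g.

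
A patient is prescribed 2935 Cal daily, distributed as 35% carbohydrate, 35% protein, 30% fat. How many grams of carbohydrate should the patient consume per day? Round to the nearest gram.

257 g/day

Carbohydrate energy = 35% × 2935 = 1027.25 kcal.
At 4 kcal/g: 1027.25 ÷ 4 = 256.8125 g.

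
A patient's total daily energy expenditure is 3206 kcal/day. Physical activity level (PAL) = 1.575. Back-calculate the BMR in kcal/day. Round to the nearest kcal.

2036 kcal/day

BMR = TEE ÷ activity factor = 3206 ÷ 1.575 = 2035.5556 kcal/day.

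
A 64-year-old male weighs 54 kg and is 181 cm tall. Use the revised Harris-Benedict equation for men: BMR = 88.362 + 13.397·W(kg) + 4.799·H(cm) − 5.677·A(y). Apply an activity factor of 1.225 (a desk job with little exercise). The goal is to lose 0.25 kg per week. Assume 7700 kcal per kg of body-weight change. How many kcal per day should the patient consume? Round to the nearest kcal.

Harris-Benedict: BMR = 88.362 + 13.397(54) + 4.799(181) − 5.677(64) = 1317.091 kcal/day.
TEE = 1317.091 × 1.225 = 1613.4365 kcal/day.
Required daily deficit = 0.25 × 7700 ÷ 7 = 275 kcal/day.
Target intake = 1613.4365 − 275 = 1338.4365 kcal/day.

1338 kcal per day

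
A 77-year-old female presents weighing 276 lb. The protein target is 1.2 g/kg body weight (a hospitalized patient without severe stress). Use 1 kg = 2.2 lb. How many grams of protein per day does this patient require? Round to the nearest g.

Weight in kg = 276 ÷ 2.2 = 125.4545 kg.
Protein = 1.2 g/kg × 125.4545 kg = 150.5455 g/day.

151 g/day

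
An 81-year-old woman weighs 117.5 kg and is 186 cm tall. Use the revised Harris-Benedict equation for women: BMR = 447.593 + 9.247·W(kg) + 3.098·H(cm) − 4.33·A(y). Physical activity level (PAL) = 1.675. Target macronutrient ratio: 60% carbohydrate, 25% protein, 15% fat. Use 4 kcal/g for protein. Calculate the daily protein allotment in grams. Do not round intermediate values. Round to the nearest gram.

184 g/day

Harris-Benedict: BMR = 447.593 + 9.247(117.5) + 3.098(186) − 4.33(81) = 1759.6135 kcal/day.
TEE = 1759.6135 × 1.675 = 2947.3526 kcal/day.
Protein energy = 25% × 2947.3526 = 736.8382 kcal.
Protein = 736.8382 ÷ 4 kcal/g = 184.2095 g.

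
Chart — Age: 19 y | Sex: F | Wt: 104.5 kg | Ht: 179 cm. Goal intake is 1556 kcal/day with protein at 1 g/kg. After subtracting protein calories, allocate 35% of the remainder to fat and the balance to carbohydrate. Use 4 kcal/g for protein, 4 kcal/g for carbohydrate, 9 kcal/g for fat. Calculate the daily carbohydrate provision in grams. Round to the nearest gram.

Protein = 1 × 104.5 = 104.5 g → 104.5 × 4 = 418 kcal.
Non-protein calories = 1556 − 418 = 1138 kcal.
Fat: 35% × 1138 = 398.3 kcal; carbohydrate: 739.7 kcal.
Carbohydrate: 739.7 kcal ÷ 4 kcal/g = 184.925 g.

185 g/day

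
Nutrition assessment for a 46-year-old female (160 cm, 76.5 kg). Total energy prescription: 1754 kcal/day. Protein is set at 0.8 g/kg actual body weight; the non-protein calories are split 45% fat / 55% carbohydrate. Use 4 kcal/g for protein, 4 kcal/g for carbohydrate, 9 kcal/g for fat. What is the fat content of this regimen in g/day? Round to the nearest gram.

75 g/day

Protein = 0.8 × 76.5 = 61.2 g → 61.2 × 4 = 244.8 kcal.
Non-protein calories = 1754 − 244.8 = 1509.2 kcal.
Fat: 45% × 1509.2 = 679.14 kcal; carbohydrate: 830.06 kcal.
Fat: 679.14 kcal ÷ 9 kcal/g = 75.46 g.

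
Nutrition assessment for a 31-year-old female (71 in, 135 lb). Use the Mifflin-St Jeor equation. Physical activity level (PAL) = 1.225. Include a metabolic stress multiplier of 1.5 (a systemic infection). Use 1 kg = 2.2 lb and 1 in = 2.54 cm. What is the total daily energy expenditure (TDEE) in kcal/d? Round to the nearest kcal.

2618 kcal/d

Convert to metric: weight = 135 ÷ 2.2 = 61.3636 kg; height = 71 × 2.54 = 180.34 cm.
Mifflin-St Jeor (female): BMR = 10(61.3636) + 6.25(180.34) − 5(31) − 161 = 613.6364 + 1127.125 − 155 − 161 = 1424.7614 kcal/day.
TEE = BMR × activity factor = 1424.7614 × 1.225 = 1745.3327 kcal/day.
Apply stress factor: 1745.3327 × 1.5 = 2617.999 kcal/day.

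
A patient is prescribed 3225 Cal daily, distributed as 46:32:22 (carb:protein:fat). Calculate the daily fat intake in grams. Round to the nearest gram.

79 g/day

Fat energy = 22% × 3225 = 709.5 kcal.
At 9 kcal/g: 709.5 ÷ 9 = 78.8333 g.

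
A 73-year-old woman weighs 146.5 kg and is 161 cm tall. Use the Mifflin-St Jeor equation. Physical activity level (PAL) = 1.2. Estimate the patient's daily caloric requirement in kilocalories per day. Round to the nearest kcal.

2334 kilocalories per day

Mifflin-St Jeor (female): BMR = 10(146.5) + 6.25(161) − 5(73) − 161 = 1465 + 1006.25 − 365 − 161 = 1945.25 kcal/day.
TEE = BMR × activity factor = 1945.25 × 1.2 = 2334.3 kcal/day.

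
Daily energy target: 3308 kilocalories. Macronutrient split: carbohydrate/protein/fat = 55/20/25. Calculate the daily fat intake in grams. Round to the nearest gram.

Fat energy = 25% × 3308 = 827 kcal.
At 9 kcal/g: 827 ÷ 9 = 91.8889 g.

92 g/day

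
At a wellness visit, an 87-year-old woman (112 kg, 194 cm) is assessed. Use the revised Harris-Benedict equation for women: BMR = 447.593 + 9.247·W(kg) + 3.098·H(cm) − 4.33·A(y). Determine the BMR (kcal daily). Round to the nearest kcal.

Harris-Benedict: BMR = 447.593 + 9.247(112) + 3.098(194) − 4.33(87) = 1707.559 kcal/day.

1708 kcal daily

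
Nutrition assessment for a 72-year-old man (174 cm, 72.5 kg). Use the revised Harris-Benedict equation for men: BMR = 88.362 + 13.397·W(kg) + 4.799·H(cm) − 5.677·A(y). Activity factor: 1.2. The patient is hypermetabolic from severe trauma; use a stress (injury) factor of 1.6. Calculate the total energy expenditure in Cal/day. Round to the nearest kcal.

Harris-Benedict: BMR = 88.362 + 13.397(72.5) + 4.799(174) − 5.677(72) = 1485.9265 kcal/day.
TEE = BMR × activity factor = 1485.9265 × 1.2 = 1783.1118 kcal/day.
Apply stress factor: 1783.1118 × 1.6 = 2852.9789 kcal/day.

2853 Cal/day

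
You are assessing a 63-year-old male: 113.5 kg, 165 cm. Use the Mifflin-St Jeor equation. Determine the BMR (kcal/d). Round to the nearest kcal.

1856 kcal/d

Mifflin-St Jeor (male): BMR = 10(113.5) + 6.25(165) − 5(63) + 5 = 1135 + 1031.25 − 315 + 5 = 1856.25 kcal/day.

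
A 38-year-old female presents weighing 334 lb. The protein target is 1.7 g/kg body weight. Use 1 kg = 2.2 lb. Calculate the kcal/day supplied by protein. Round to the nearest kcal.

Weight in kg = 334 ÷ 2.2 = 151.8182 kg.
Protein = 1.7 g/kg × 151.8182 kg = 258.0909 g/day.
Protein energy = 258.0909 g × 4 kcal/g = 1032.3636 kcal/day.

1032 kcal/day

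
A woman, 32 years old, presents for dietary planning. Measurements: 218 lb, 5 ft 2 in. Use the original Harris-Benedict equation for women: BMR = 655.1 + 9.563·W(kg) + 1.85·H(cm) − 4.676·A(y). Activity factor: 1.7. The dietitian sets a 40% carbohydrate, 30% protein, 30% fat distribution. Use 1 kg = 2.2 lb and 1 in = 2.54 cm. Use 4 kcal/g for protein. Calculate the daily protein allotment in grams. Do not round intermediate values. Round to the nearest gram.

222 g/day

Convert to metric: weight = 218 ÷ 2.2 = 99.0909 kg; height = (5×12 + 2) × 2.54 = 62 × 2.54 = 157.48 cm.
Harris-Benedict: BMR = 655.1 + 9.563(99.0909) + 1.85(157.48) − 4.676(32) = 1744.4124 kcal/day.
TEE = 1744.4124 × 1.7 = 2965.501 kcal/day.
Protein energy = 30% × 2965.501 = 889.6503 kcal.
Protein = 889.6503 ÷ 4 kcal/g = 222.4126 g.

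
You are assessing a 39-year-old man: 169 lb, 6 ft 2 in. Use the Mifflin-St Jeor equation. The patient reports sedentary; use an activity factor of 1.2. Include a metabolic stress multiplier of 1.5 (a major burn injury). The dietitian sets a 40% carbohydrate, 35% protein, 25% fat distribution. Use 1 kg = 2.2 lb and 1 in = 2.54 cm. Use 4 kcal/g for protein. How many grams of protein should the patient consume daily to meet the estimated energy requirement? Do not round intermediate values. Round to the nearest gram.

276 g/day

Convert to metric: weight = 169 ÷ 2.2 = 76.8182 kg; height = (6×12 + 2) × 2.54 = 74 × 2.54 = 187.96 cm.
Mifflin-St Jeor (male): BMR = 10(76.8182) + 6.25(187.96) − 5(39) + 5 = 768.1818 + 1174.75 − 195 + 5 = 1752.9318 kcal/day.
TEE = 1752.9318 × 1.2 = 2103.5182 kcal/day.
With stress factor 1.5: 2103.5182 × 1.5 = 3155.2773 kcal/day.
Protein energy = 35% × 3155.2773 = 1104.347 kcal.
Protein = 1104.347 ÷ 4 kcal/g = 276.0868 g.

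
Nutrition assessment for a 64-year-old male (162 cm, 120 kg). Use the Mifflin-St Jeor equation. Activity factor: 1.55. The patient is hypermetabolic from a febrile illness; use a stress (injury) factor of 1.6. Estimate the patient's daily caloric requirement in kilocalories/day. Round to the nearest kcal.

Mifflin-St Jeor (male): BMR = 10(120) + 6.25(162) − 5(64) + 5 = 1200 + 1012.5 − 320 + 5 = 1897.5 kcal/day.
TEE = BMR × activity factor = 1897.5 × 1.55 = 2941.125 kcal/day.
Apply stress factor: 2941.125 × 1.6 = 4705.8 kcal/day.

4706 kilocalories/day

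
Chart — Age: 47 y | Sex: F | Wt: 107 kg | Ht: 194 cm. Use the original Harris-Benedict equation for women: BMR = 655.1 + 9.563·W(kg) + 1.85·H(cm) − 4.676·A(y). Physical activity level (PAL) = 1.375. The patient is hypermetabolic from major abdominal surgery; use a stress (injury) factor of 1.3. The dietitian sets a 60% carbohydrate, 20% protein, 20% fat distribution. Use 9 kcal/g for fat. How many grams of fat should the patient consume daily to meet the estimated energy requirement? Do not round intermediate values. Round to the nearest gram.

Harris-Benedict: BMR = 655.1 + 9.563(107) + 1.85(194) − 4.676(47) = 1817.469 kcal/day.
TEE = 1817.469 × 1.375 = 2499.0199 kcal/day.
With stress factor 1.3: 2499.0199 × 1.3 = 3248.7258 kcal/day.
Fat energy = 20% × 3248.7258 = 649.7452 kcal.
Fat = 649.7452 ÷ 9 kcal/g = 72.1939 g.

72 g/day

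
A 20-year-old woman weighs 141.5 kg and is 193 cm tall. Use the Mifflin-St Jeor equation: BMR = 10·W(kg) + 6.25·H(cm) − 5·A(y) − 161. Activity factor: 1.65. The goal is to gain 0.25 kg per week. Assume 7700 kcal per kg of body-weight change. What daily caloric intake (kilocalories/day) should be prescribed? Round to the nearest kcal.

4169 kilocalories/day

Mifflin-St Jeor (female): BMR = 10(141.5) + 6.25(193) − 5(20) − 161 = 1415 + 1206.25 − 100 − 161 = 2360.25 kcal/day.
TEE = 2360.25 × 1.65 = 3894.4125 kcal/day.
Required daily surplus = 0.25 × 7700 ÷ 7 = 275 kcal/day.
Target intake = 3894.4125 + 275 = 4169.4125 kcal/day.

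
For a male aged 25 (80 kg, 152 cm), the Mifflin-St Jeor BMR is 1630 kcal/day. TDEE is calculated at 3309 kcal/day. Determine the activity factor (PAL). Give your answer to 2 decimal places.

Activity factor = TEE ÷ BMR = 3309 ÷ 1630 = 2.03.

2.03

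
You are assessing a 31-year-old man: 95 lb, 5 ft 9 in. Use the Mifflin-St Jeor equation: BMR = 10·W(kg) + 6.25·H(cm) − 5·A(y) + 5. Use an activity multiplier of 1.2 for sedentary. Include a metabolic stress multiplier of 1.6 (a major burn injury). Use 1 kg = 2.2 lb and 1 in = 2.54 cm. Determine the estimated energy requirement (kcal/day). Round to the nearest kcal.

2644 kcal/day

Convert to metric: weight = 95 ÷ 2.2 = 43.1818 kg; height = (5×12 + 9) × 2.54 = 69 × 2.54 = 175.26 cm.
Mifflin-St Jeor (male): BMR = 10(43.1818) + 6.25(175.26) − 5(31) + 5 = 431.8182 + 1095.375 − 155 + 5 = 1377.1932 kcal/day.
TEE = BMR × activity factor = 1377.1932 × 1.2 = 1652.6318 kcal/day.
Apply stress factor: 1652.6318 × 1.6 = 2644.2109 kcal/day.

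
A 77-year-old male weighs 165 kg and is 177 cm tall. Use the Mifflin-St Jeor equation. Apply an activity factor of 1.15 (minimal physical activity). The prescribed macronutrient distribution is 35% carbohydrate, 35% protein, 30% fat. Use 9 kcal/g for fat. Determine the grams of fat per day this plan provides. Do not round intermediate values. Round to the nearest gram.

91 g/day

Mifflin-St Jeor (male): BMR = 10(165) + 6.25(177) − 5(77) + 5 = 1650 + 1106.25 − 385 + 5 = 2376.25 kcal/day.
TEE = 2376.25 × 1.15 = 2732.6875 kcal/day.
Fat energy = 30% × 2732.6875 = 819.8063 kcal.
Fat = 819.8063 ÷ 9 kcal/g = 91.0896 g.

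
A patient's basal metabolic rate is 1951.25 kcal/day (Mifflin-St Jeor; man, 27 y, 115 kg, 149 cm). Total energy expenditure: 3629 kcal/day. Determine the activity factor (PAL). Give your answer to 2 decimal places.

1.86

Activity factor = TEE ÷ BMR = 3629 ÷ 1951.25 = 1.86.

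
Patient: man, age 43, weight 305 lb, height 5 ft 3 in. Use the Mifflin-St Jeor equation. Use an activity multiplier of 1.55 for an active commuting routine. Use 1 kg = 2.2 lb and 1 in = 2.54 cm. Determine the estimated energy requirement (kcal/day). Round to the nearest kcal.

Convert to metric: weight = 305 ÷ 2.2 = 138.6364 kg; height = (5×12 + 3) × 2.54 = 63 × 2.54 = 160.02 cm.
Mifflin-St Jeor (male): BMR = 10(138.6364) + 6.25(160.02) − 5(43) + 5 = 1386.3636 + 1000.125 − 215 + 5 = 2176.4886 kcal/day.
TEE = BMR × activity factor = 2176.4886 × 1.55 = 3373.5574 kcal/day.

3374 kcal/day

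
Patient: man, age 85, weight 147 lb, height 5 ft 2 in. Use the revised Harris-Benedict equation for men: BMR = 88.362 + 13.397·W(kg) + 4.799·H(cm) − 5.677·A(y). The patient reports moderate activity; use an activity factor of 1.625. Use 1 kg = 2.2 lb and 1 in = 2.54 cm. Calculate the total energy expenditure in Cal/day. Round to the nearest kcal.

Convert to metric: weight = 147 ÷ 2.2 = 66.8182 kg; height = (5×12 + 2) × 2.54 = 62 × 2.54 = 157.48 cm.
Harris-Benedict: BMR = 88.362 + 13.397(66.8182) + 4.799(157.48) − 5.677(85) = 1256.7267 kcal/day.
TEE = BMR × activity factor = 1256.7267 × 1.625 = 2042.1809 kcal/day.

2042 Cal/day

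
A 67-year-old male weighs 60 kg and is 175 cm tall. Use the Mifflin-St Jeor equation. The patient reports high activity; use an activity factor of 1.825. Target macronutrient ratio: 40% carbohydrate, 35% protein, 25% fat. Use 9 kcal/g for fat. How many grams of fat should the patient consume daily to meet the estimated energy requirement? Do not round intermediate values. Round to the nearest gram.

Mifflin-St Jeor (male): BMR = 10(60) + 6.25(175) − 5(67) + 5 = 600 + 1093.75 − 335 + 5 = 1363.75 kcal/day.
TEE = 1363.75 × 1.825 = 2488.8438 kcal/day.
Fat energy = 25% × 2488.8438 = 622.2109 kcal.
Fat = 622.2109 ÷ 9 kcal/g = 69.1345 g.

69 g/day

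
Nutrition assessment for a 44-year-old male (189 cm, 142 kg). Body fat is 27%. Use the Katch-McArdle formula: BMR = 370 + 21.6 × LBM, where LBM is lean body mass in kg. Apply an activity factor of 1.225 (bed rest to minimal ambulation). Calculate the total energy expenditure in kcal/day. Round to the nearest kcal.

3196 kcal/day

LBM = 142 × (1 − 0.27) = 103.66 kg. Katch-McArdle: BMR = 370 + 21.6 × 103.66 = 2609.056 kcal/day.
TEE = BMR × activity factor = 2609.056 × 1.225 = 3196.0936 kcal/day.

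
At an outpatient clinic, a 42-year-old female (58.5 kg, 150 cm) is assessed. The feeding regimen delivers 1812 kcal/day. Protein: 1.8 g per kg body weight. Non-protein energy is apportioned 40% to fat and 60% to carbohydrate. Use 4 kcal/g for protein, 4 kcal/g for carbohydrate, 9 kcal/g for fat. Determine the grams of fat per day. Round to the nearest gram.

Protein = 1.8 × 58.5 = 105.3 g → 105.3 × 4 = 421.2 kcal.
Non-protein calories = 1812 − 421.2 = 1390.8 kcal.
Fat: 40% × 1390.8 = 556.32 kcal; carbohydrate: 834.48 kcal.
Fat: 556.32 kcal ÷ 9 kcal/g = 61.8133 g.

62 g/day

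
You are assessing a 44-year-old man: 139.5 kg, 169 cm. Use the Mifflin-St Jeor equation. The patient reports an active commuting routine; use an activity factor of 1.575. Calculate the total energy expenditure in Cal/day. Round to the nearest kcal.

Mifflin-St Jeor (male): BMR = 10(139.5) + 6.25(169) − 5(44) + 5 = 1395 + 1056.25 − 220 + 5 = 2236.25 kcal/day.
TEE = BMR × activity factor = 2236.25 × 1.575 = 3522.0938 kcal/day.

3522 Cal/day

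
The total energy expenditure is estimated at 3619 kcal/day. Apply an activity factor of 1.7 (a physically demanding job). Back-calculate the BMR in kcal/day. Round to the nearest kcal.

BMR = TEE ÷ activity factor = 3619 ÷ 1.7 = 2128.8235 kcal/day.

2129 kcal/day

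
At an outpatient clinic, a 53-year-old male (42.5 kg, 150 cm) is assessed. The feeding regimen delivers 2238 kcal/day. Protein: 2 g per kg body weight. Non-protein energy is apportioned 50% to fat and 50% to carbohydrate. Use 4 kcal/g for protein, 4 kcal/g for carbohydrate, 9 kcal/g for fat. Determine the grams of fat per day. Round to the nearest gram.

105 g/day

Protein = 2 × 42.5 = 85 g → 85 × 4 = 340 kcal.
Non-protein calories = 2238 − 340 = 1898 kcal.
Fat: 50% × 1898 = 949 kcal; carbohydrate: 949 kcal.
Fat: 949 kcal ÷ 9 kcal/g = 105.4444 g.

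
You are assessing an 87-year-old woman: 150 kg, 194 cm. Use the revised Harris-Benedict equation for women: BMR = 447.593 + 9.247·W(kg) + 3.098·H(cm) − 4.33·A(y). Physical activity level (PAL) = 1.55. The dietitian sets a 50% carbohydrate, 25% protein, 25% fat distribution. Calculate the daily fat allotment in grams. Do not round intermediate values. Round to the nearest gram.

Harris-Benedict: BMR = 447.593 + 9.247(150) + 3.098(194) − 4.33(87) = 2058.945 kcal/day.
TEE = 2058.945 × 1.55 = 3191.3648 kcal/day.
Fat energy = 25% × 3191.3648 = 797.8412 kcal.
Fat = 797.8412 ÷ 9 kcal/g = 88.649 g.

89 g/day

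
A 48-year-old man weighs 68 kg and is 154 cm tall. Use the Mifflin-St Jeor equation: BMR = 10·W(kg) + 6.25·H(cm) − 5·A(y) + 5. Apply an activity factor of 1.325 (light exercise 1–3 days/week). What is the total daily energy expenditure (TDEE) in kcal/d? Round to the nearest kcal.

1865 kcal/d

Mifflin-St Jeor (male): BMR = 10(68) + 6.25(154) − 5(48) + 5 = 680 + 962.5 − 240 + 5 = 1407.5 kcal/day.
TEE = BMR × activity factor = 1407.5 × 1.325 = 1864.9375 kcal/day.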